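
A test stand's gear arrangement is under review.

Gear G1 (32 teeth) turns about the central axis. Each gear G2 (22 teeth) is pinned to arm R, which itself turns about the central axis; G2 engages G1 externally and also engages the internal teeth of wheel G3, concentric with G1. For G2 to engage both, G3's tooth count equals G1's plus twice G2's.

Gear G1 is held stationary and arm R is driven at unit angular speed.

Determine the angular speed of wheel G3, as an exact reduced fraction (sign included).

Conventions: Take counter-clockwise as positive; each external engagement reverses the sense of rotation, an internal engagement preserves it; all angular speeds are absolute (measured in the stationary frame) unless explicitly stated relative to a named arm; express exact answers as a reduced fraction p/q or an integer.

topology: planetary set — G1 32T / G2 22T / G3 76T, arm = carrier (Willis)
ring teeth: 32 + 2·22 = 76
32(ω_sun−ω_arm) = −76(ω_ring−ω_arm),  ω_sun = 0, ω_arm = 1
ω_ring = 1 − (32/76)(0−1) = 27/19
exact speed ratio = 27/19

27/19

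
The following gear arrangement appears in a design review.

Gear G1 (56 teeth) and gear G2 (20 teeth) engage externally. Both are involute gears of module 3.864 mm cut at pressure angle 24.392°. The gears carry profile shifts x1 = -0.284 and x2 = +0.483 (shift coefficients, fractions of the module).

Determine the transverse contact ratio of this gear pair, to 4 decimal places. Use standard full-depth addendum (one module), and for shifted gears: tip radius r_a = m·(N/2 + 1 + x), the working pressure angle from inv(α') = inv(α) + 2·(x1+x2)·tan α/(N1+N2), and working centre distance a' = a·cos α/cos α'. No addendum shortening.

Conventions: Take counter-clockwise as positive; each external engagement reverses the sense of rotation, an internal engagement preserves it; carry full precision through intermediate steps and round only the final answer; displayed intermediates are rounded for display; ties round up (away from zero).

1.4098

class = single-mesh tooth geometry [involute pair 56T × 20T, m = 3.864]
base radii: r_b1 = 98.534926, r_b2 = 35.191045
tip radii: r_a1 = 110.958624, r_a2 = 44.370312
inv(α') = inv(24.392°) + 2·(-0.284+0.483)·tan α/(56+20) = 0.03010572  ⇒  α' = 25.03430°
a' = a·cos α / cos α' = 146.8320·cos 24.392°/cos 25.03430° = 147.591510
action lengths: √(r_a1²−r_b1²) = 51.016513, √(r_a2²−r_b2²) = 27.024340
base pitch p_b = π·m·cos α = 11.055593
CR = (51.016513 + 27.024340 − 147.591510·sin 25.03430°)/11.055593 = 1.409777
contact ratio ≈ 1.4098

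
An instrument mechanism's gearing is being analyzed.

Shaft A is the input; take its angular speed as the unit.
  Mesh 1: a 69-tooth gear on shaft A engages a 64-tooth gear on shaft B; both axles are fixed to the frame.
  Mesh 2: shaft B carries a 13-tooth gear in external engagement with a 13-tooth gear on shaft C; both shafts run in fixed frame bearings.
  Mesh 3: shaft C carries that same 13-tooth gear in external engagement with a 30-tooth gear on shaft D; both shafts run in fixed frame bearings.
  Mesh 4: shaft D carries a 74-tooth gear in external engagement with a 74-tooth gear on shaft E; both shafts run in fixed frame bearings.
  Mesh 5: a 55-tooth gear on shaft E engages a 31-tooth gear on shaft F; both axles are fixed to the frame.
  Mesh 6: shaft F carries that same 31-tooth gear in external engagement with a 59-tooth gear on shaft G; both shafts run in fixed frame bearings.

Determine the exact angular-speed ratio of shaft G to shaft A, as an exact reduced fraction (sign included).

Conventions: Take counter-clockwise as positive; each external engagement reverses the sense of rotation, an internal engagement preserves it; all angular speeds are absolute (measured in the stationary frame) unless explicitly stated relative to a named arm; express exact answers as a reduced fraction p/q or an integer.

class = fixed-axis compound train [6 meshes; 6 ratios multiply, 6 sense flips]
mesh 1 [69T→64T]: running ratio 69/64, sense −
mesh 2 [13T→13T]: running ratio 69/64, sense +
mesh 3 [13T→30T]: running ratio 299/640, sense −
mesh 4 [74T→74T]: running ratio 299/640, sense +
mesh 5 [55T→31T]: running ratio 3289/3968, sense −
mesh 6 [31T→59T]: running ratio 3289/7552, sense +
ω_out/ω_in = 3289/7552

3289/7552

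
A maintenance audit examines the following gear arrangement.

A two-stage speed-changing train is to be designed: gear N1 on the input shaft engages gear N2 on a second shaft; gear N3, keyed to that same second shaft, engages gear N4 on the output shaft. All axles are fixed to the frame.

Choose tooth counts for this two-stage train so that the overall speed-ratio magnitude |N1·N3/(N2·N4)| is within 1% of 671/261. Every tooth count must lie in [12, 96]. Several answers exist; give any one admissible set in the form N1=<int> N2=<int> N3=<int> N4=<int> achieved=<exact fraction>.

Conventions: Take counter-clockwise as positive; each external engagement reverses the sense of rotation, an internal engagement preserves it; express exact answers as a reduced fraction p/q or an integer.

N1=22 N2=18 N3=61 N4=29 achieved=671/261

design class (target 671/261): fixed-axis compound train
target = 671/261 in lowest terms: an exact hit needs N1·N3 = k·671 and N2·N4 = k·261 for one integer k, every count in [12, 96]; additionally prefer no 1:1 stage (N1 ≠ N2, N3 ≠ N4)
k = 1: no 1:1-free in-range split of k·671 and k·261 into factor pairs; take k = 2
k = 2: N1·N3 = 1342 = 22·61, N2·N4 = 522 = 18·29
achieved = 22·61/(18·29) = 671/261; |achieved − target| = 0 ≤ 671/26100 ✓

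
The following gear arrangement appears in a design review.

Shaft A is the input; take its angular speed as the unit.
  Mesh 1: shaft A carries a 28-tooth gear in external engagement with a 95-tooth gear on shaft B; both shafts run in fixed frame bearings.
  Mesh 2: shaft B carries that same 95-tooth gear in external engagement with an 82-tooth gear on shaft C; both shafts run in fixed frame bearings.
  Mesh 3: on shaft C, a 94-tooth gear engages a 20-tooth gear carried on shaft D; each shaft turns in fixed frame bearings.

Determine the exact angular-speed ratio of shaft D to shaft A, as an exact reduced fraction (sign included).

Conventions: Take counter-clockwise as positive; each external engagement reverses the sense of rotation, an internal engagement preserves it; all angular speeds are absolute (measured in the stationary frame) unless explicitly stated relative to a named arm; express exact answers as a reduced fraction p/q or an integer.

class = fixed-axis compound train [3 meshes; 3 ratios multiply, 3 sense flips]
mesh 1 [28T→95T]: running ratio 28/95, sense −
mesh 2 [95T→82T]: running ratio 14/41, sense +
mesh 3 [94T→20T]: running ratio 329/205, sense −
ω_out/ω_in = -329/205

-329/205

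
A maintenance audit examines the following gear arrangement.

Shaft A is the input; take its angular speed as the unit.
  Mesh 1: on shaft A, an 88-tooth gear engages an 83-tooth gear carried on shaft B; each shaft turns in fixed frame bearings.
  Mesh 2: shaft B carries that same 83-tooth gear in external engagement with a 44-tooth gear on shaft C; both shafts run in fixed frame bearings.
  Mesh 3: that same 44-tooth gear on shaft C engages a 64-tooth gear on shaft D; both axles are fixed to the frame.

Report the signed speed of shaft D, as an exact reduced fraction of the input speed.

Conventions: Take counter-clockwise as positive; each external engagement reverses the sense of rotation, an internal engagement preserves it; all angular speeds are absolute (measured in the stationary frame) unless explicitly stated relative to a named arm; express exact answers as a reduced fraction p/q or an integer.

-11/8

3-mesh fixed-axis compound train (all bearings frame-fixed)
mesh 1 [88T→83T]: |ω|/ω_in = 1×88/83 = 88/83, sense flips to −
mesh 2 [83T→44T]: |ω|/ω_in = (88/83)×83/44 = 2, sense flips to +
mesh 3 [44T→64T]: |ω|/ω_in = 2×44/64 = 11/8, sense flips to −
signed output speed (× input speed) = -11/8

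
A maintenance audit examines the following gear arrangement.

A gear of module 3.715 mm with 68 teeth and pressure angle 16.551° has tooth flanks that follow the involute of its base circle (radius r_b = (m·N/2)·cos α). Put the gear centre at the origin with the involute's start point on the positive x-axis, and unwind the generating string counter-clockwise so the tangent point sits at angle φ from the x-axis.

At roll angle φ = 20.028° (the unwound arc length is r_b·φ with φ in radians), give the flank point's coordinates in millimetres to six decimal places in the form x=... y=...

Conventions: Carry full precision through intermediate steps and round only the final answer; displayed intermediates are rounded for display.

x=128.249184 y=1.702816

class = single-mesh tooth geometry [base-circle involute, m = 3.715, 68T]
pitch radius r_p = m·N/2 = 3.715·68/2 = 126.310000
base radius r_b = r_p·cos α = 126.310000·cos 16.551° = 121.076541
roll angle φ = 20.028° = 0.34955454 rad
x = r_b·(cos φ + φ·sin φ) = 128.249184
y = r_b·(sin φ − φ·cos φ) = 1.702816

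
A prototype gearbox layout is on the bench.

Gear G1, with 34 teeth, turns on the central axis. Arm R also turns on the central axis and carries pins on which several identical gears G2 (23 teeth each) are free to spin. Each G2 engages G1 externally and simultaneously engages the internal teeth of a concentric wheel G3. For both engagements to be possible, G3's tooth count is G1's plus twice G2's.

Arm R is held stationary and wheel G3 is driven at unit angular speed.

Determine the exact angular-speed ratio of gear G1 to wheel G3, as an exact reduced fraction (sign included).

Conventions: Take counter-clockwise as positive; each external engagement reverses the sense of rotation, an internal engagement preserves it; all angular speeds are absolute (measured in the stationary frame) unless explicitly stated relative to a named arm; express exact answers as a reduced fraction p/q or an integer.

recognized (axles ride arm R): planetary set, 34/23/80 teeth
ring teeth: 34 + 2·23 = 80
34(ω_sun−ω_arm) = −80(ω_ring−ω_arm),  ω_arm = 0, ω_ring = 1
ω_sun = 0 − (80/34)(1−0) = -40/17
ω_out/ω_in = -40/17

-40/17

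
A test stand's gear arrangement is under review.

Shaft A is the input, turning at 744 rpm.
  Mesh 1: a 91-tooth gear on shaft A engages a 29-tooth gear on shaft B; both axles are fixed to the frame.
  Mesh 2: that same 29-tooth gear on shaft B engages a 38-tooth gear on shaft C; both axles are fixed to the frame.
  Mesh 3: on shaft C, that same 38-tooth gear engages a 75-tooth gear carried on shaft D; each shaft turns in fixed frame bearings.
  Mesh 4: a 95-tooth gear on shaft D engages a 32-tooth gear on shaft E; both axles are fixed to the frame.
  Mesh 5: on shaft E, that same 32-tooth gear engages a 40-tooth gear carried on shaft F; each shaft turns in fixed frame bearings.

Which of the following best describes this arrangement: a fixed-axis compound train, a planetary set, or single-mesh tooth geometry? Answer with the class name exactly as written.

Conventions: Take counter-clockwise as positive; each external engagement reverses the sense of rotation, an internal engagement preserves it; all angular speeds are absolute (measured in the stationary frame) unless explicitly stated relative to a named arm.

fixed-axis compound train

class = fixed-axis compound train [5 meshes; 5 ratios multiply, 5 sense flips]
classification: fixed-axis compound train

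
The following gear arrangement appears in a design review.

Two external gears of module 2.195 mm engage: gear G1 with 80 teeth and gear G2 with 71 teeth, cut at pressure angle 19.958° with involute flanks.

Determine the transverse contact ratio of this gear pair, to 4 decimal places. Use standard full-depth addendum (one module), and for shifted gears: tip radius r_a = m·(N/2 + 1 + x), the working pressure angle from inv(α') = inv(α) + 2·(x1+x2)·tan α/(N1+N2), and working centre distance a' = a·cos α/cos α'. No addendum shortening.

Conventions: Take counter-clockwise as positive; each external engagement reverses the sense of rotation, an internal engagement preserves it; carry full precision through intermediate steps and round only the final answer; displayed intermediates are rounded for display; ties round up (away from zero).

1.8202

recognized (one external pair, fixed centres): single-mesh tooth geometry, m = 2.195, N1 = 80, N2 = 71
base radii: r_b1 = 82.527003, r_b2 = 73.242715
tip radii: r_a1 = 89.995000, r_a2 = 80.117500
no profile shift: α' = α, a' = a
action lengths: √(r_a1²−r_b1²) = 35.894204, √(r_a2²−r_b2²) = 32.470272
base pitch p_b = π·m·cos α = 6.481656
CR = (35.894204 + 32.470272 − 165.722500·sin 19.95800°)/6.481656 = 1.820247
contact ratio ≈ 1.8202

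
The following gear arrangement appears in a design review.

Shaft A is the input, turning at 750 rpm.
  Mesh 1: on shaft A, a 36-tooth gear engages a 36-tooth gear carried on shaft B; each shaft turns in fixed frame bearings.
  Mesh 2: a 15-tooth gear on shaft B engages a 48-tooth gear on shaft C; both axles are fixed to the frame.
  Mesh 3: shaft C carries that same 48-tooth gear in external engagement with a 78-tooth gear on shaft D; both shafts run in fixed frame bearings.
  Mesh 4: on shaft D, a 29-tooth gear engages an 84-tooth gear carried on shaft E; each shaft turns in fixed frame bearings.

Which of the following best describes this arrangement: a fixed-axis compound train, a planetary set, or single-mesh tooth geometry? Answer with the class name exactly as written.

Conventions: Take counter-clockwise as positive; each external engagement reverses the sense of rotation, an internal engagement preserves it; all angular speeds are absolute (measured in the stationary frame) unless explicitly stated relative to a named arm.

class = fixed-axis compound train [4 meshes; 4 ratios multiply, 4 sense flips]
classification: fixed-axis compound train

fixed-axis compound train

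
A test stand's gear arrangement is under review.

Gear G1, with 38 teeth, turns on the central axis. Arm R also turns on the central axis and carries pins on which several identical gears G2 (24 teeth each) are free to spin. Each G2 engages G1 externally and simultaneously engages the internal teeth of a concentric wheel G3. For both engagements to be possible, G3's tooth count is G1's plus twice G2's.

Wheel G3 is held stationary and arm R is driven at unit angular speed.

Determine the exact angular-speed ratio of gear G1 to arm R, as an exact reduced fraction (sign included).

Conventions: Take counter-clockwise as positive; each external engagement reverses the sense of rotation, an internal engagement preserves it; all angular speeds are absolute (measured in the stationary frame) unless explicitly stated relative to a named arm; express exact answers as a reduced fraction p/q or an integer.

62/19

planetary set (38T centre, 24T on arm, 86T internal) — Willis relation
ring teeth: 38 + 2·24 = 86
38(ω_sun−ω_arm) = −86(ω_ring−ω_arm),  ω_ring = 0, ω_arm = 1
ω_sun = 1 − (86/38)(0−1) = 62/19
ω_out/ω_in = 62/19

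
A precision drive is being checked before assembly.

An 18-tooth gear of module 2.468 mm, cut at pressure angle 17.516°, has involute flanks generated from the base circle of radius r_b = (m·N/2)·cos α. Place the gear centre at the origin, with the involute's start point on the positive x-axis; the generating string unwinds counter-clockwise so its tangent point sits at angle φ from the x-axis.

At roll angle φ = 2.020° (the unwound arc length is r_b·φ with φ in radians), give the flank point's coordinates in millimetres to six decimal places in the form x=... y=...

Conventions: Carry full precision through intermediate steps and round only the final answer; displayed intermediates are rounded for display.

recognized (one wheel, involute flank): single-mesh tooth geometry, m = 2.468, N = 18
pitch radius r_p = m·N/2 = 2.468·18/2 = 22.212000
base radius r_b = r_p·cos α = 22.212000·cos 17.516° = 21.182095
roll angle φ = 2.020° = 0.03525565 rad
x = r_b·(cos φ + φ·sin φ) = 21.195255
y = r_b·(sin φ − φ·cos φ) = 0.000309

x=21.195255 y=0.000309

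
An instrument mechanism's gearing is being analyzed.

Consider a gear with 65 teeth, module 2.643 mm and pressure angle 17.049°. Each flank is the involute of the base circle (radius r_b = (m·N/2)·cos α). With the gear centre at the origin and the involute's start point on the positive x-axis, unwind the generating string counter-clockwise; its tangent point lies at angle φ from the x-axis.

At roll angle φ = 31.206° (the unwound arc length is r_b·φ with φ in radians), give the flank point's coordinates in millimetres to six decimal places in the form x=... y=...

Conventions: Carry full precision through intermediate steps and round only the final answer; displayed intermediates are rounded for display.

topology: single-mesh involute geometry — m = 2.643, N = 65
pitch radius r_p = m·N/2 = 2.643·65/2 = 85.897500
base radius r_b = r_p·cos α = 85.897500·cos 17.049° = 82.122680
roll angle φ = 31.206° = 0.54464745 rad
x = r_b·(cos φ + φ·sin φ) = 93.414621
y = r_b·(sin φ − φ·cos φ) = 4.292895

x=93.414621 y=4.292895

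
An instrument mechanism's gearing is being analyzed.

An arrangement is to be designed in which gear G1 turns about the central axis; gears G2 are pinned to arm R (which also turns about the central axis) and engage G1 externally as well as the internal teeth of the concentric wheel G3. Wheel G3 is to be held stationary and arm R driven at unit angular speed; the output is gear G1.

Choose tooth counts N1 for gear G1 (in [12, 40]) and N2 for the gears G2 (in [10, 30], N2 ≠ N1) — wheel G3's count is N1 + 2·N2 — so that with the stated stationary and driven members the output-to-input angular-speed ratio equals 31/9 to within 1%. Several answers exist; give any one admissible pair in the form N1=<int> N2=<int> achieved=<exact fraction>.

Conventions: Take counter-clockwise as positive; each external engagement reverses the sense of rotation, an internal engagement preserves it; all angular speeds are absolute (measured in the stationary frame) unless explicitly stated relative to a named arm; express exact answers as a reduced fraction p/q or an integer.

N1=18 N2=13 achieved=31/9

class = planetary set [ratio 31/9 wanted; Willis about the carrier]
Willis with ω_ring = 0: ω_sun/ω_arm = (N1+N3)/N1; set equal to 31/9  ⇒  N3/N1 = 31/9 − 1 = 22/9
N3 = N1 + 2·N2  ⇒  N2/N1 = (N3/N1 − 1)/2 = (22/9 − 1)/2 = 13/18
smallest multiple with N1 ≥ 12 and N2 ≥ 10: k = 1  ⇒  N1 = 1·18 = 18, N2 = 1·13 = 13 (N1 ≤ 40, N2 ≤ 30, N2 ≠ N1 ✓), N3 = 18 + 2·13 = 44
check: (N1+N3)/N1 with N1 = 18, N3 = 44 gives 31/9; |achieved − target| = 0 ≤ 31/900 ✓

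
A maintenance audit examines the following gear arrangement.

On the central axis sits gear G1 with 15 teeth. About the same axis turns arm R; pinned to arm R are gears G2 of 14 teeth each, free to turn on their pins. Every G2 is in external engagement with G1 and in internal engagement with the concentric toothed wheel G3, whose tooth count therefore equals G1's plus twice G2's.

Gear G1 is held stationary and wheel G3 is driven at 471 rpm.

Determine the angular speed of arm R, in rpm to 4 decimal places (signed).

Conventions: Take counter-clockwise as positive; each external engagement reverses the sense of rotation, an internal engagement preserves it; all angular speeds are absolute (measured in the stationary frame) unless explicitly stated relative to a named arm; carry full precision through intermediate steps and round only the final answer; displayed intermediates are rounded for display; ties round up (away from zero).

+349.1897 rpm

recognized (axles ride arm R): planetary set, 15/14/43 teeth
normalise by the input: solve with ω_ring = 1, then scale by 471 rpm
ring teeth: 15 + 2·14 = 43
15(ω_sun−ω_arm) = −43(ω_ring−ω_arm),  ω_sun = 0, ω_ring = 1
15(0−ω_arm) = −43(1−ω_arm)  ⇒  58·ω_arm = 43  ⇒  ω_arm = 43/58
scale: ω_arm = 43/58 × 471 rpm = +349.1897 rpm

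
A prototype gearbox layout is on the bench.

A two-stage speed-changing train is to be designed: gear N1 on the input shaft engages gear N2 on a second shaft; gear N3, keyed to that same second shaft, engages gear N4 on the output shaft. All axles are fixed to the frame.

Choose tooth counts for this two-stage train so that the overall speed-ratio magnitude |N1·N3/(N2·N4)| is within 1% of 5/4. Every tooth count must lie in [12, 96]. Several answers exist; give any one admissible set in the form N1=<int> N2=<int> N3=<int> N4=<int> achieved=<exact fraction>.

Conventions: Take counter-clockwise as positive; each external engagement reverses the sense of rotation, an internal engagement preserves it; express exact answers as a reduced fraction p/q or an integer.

N1=13 N2=12 N3=15 N4=13 achieved=5/4

class = fixed-axis compound train [2-stage, 5/4 wanted]
target = 5/4 in lowest terms: an exact hit needs N1·N3 = k·5 and N2·N4 = k·4 for one integer k, every count in [12, 96]; additionally prefer no 1:1 stage (N1 ≠ N2, N3 ≠ N4)
k = 1…38: no 1:1-free in-range split of k·5 and k·4 into factor pairs; take k = 39
k = 39: N1·N3 = 195 = 13·15, N2·N4 = 156 = 12·13
achieved = 13·15/(12·13) = 5/4; |achieved − target| = 0 ≤ 1/80 ✓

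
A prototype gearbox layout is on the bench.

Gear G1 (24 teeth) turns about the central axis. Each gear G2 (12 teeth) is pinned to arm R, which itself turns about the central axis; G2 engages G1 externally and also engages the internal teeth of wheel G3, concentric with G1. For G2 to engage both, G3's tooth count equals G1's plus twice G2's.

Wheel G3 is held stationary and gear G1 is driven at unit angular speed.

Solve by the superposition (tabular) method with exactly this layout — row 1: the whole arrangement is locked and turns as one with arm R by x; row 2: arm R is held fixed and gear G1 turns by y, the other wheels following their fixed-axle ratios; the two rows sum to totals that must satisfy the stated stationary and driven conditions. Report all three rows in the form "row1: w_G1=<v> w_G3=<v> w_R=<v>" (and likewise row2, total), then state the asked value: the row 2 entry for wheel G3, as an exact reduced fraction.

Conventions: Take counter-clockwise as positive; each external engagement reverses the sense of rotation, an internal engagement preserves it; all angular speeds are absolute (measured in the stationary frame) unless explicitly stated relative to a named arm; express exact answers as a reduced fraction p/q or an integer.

recognized (axles ride arm R): planetary set, 24/12/48 teeth
superposition row 1 [locked train]: every member turns x
row 2: sun turns y, ring = −(24/48)·y, arm 0
boundary: total ω_ring = x − (24/48)·y = 0 and total ω_sun = x + y = 1  ⇒  y = 2/3, x = 1/3
row 2 ring = −(24/48)·2/3 = -1/3
totals (row 1 + row 2): sun 1/3 + 2/3 = 1, ring 1/3 + (-1/3) = 0, arm 1/3 + 0 = 1/3
asked cell (row2, ring) = -1/3

row1: w_G1=1/3 w_G3=1/3 w_R=1/3
row2: w_G1=2/3 w_G3=-1/3 w_R=0
total: w_G1=1 w_G3=0 w_R=1/3
asked value: -1/3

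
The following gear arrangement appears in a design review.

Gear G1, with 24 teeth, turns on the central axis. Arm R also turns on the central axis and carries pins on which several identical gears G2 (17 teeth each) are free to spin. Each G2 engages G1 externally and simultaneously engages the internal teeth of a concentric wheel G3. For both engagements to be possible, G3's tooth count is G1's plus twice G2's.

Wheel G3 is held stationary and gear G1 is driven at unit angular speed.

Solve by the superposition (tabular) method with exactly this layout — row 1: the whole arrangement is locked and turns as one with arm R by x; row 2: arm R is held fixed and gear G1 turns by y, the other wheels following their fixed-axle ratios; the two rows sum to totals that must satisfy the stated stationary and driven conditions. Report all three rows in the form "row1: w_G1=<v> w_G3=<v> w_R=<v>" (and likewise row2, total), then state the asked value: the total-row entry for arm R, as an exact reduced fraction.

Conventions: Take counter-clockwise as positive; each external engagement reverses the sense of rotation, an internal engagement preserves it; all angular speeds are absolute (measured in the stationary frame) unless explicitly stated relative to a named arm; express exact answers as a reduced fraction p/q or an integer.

row1: w_G1=12/41 w_G3=12/41 w_R=12/41
row2: w_G1=29/41 w_G3=-12/41 w_R=0
total: w_G1=1 w_G3=0 w_R=12/41
asked value: 12/41

recognized (axles ride arm R): planetary set, 24/17/58 teeth
superposition row 1 [locked train]: every member turns x
row 2 (arm held, sun turns y): ω_ring = −(24/58)·y, ω_arm = 0
boundary: total ω_ring = x − (24/58)·y = 0 and total ω_sun = x + y = 1  ⇒  y = 29/41, x = 12/41
row 2 ring = −(24/58)·29/41 = -12/41
totals (row 1 + row 2): sun 12/41 + 29/41 = 1, ring 12/41 + (-12/41) = 0, arm 12/41 + 0 = 12/41
asked cell (total, arm) = 12/41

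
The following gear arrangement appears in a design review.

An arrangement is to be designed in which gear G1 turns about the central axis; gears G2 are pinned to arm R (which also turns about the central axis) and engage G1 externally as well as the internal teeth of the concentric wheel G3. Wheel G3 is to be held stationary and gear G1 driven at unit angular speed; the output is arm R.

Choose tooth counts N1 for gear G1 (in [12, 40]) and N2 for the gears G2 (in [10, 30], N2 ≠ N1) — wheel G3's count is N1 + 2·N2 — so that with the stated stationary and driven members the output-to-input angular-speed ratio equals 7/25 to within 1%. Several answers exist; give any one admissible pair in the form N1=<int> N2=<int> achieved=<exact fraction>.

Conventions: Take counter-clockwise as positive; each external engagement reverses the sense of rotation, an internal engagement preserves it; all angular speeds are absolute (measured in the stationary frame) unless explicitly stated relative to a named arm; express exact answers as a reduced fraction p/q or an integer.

N1=14 N2=11 achieved=7/25

planetary set to be sized for 7/25 (Willis relation)
Willis with ω_ring = 0: ω_arm/ω_sun = N1/(N1+N3); set equal to 7/25  ⇒  N3/N1 = 1/(7/25) − 1 = 18/7
N3 = N1 + 2·N2  ⇒  N2/N1 = (N3/N1 − 1)/2 = (18/7 − 1)/2 = 11/14
smallest multiple with N1 ≥ 12 and N2 ≥ 10: k = 1  ⇒  N1 = 1·14 = 14, N2 = 1·11 = 11 (N1 ≤ 40, N2 ≤ 30, N2 ≠ N1 ✓), N3 = 14 + 2·11 = 36
check: N1/(N1+N3) with N1 = 14, N3 = 36 gives 7/25; |achieved − target| = 0 ≤ 7/2500 ✓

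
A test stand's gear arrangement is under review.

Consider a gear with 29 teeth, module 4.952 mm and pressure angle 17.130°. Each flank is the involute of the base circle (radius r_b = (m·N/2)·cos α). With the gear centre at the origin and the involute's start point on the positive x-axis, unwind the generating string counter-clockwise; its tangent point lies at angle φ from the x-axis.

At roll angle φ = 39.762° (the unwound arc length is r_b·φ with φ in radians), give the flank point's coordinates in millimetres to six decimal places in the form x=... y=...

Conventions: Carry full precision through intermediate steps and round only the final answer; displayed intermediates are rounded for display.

single-mesh involute tooth geometry (29T wheel at module 4.952)
pitch radius r_p = m·N/2 = 4.952·29/2 = 71.804000
base radius r_b = r_p·cos α = 71.804000·cos 17.130° = 68.618697
roll angle φ = 39.762° = 0.69397782 rad
x = r_b·(cos φ + φ·sin φ) = 83.205393
y = r_b·(sin φ − φ·cos φ) = 7.282762

x=83.205393 y=7.282762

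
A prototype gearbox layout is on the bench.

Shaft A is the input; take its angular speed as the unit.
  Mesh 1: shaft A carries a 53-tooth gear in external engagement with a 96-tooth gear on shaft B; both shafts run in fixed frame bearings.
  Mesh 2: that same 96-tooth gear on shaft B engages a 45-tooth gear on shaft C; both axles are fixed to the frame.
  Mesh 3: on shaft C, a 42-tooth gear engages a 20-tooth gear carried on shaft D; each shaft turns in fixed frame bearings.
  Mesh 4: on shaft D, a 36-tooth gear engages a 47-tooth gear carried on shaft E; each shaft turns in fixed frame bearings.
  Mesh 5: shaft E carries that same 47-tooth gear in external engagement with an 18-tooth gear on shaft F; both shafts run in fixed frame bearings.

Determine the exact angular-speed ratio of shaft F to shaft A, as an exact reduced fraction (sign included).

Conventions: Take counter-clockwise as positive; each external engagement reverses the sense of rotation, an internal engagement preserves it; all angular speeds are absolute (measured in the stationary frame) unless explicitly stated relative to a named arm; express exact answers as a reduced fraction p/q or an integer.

-371/75

class = fixed-axis compound train [5 meshes; 5 ratios multiply, 5 sense flips]
mesh 1 [53T→96T]: running ratio 53/96, sense −
mesh 2 [96T→45T]: running ratio 53/45, sense +
mesh 3 [42T→20T]: running ratio 371/150, sense −
mesh 4 [36T→47T]: running ratio 2226/1175, sense +
mesh 5 [47T→18T]: running ratio 371/75, sense −
ω_out/ω_in = -371/75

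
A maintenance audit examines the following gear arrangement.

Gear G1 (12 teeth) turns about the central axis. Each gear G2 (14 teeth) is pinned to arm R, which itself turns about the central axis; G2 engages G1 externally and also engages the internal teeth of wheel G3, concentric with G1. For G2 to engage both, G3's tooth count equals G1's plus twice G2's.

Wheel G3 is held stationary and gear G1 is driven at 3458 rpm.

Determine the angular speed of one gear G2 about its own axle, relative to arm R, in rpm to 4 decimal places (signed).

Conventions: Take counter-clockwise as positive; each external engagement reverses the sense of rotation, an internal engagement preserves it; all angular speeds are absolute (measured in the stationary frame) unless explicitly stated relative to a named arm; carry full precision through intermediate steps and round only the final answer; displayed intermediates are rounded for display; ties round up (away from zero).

topology: planetary set — G1 12T / G2 14T / G3 40T, arm = carrier (Willis)
normalise by the input: solve with ω_sun = 1, then scale by 3458 rpm
ring teeth: 12 + 2·14 = 40
12(ω_sun−ω_arm) = −40(ω_ring−ω_arm),  ω_ring = 0, ω_sun = 1
12(1−ω_arm) = −40(0−ω_arm)  ⇒  52·ω_arm = 12  ⇒  ω_arm = 3/13
sun–planet mesh: 12·(1−3/13) = −14·(ω_p−ω_arm)  ⇒  ω_p−ω_arm = -60/91
scale: ω_p−ω_arm = -60/91 × 3458 rpm = -2280.0000 rpm

-2280.0000 rpm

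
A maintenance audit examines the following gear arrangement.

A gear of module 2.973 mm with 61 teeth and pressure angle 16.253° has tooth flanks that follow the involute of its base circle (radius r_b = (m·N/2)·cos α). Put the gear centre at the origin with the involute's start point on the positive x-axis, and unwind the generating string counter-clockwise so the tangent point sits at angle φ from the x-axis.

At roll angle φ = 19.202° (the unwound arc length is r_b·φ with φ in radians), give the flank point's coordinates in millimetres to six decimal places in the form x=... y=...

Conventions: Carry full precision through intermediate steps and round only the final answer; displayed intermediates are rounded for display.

x=91.804982 y=1.080056

recognized (one wheel, involute flank): single-mesh tooth geometry, m = 2.973, N = 61
pitch radius r_p = m·N/2 = 2.973·61/2 = 90.676500
base radius r_b = r_p·cos α = 90.676500·cos 16.253° = 87.052632
roll angle φ = 19.202° = 0.33513812 rad
x = r_b·(cos φ + φ·sin φ) = 91.804982
y = r_b·(sin φ − φ·cos φ) = 1.080056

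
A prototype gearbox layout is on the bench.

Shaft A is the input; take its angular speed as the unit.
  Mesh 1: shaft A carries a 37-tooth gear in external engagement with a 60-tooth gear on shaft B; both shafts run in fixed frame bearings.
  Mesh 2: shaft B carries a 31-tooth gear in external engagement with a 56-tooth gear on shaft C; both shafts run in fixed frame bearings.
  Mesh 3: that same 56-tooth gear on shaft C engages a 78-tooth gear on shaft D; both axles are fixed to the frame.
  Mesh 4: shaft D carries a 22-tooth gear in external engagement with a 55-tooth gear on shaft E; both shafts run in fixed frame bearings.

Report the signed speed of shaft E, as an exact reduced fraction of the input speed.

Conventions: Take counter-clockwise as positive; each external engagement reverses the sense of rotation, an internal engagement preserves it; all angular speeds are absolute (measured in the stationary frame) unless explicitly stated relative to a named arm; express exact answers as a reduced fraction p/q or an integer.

1147/11700

4-mesh fixed-axis compound train (all bearings frame-fixed)
mesh 1 [37T→60T]: |ω|/ω_in = 1×37/60 = 37/60, sense flips to −
mesh 2 [31T→56T]: |ω|/ω_in = (37/60)×31/56 = 1147/3360, sense flips to +
mesh 3 [56T→78T]: |ω|/ω_in = (1147/3360)×56/78 = 1147/4680, sense flips to −
mesh 4 [22T→55T]: |ω|/ω_in = (1147/4680)×22/55 = 1147/11700, sense flips to +
signed output speed (× input speed) = 1147/11700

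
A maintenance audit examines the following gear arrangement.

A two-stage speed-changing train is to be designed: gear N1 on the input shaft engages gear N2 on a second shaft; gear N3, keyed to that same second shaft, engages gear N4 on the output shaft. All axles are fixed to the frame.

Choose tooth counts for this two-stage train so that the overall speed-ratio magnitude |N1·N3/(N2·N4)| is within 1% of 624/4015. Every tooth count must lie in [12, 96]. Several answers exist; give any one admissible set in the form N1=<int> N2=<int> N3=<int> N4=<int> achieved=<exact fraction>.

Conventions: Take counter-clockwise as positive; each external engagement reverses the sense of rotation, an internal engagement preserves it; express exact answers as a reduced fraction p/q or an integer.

N1=12 N2=55 N3=52 N4=73 achieved=624/4015

design class (target 624/4015): fixed-axis compound train
target = 624/4015 in lowest terms: an exact hit needs N1·N3 = k·624 and N2·N4 = k·4015 for one integer k, every count in [12, 96]; additionally prefer no 1:1 stage (N1 ≠ N2, N3 ≠ N4)
k = 1: N1·N3 = 624 = 12·52, N2·N4 = 4015 = 55·73
achieved = 12·52/(55·73) = 624/4015; |achieved − target| = 0 ≤ 156/100375 ✓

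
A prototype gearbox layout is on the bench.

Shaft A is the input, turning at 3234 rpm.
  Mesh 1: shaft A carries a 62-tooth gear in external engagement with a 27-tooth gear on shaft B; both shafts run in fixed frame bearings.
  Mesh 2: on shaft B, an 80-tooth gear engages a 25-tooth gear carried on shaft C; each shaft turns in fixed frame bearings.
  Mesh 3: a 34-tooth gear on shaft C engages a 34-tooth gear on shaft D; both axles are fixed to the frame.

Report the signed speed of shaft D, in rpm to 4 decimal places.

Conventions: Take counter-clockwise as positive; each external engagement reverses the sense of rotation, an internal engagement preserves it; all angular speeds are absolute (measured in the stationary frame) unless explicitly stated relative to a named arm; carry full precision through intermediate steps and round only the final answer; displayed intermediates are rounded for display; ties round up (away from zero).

class = fixed-axis compound train [3 meshes; 3 ratios multiply, 3 sense flips]
mesh 1 [62T→27T]: ω = 3234.0000×62/27 = 7426.2222 rpm, sense flips to −
mesh 2 [80T→25T]: ω = 7426.2222×80/25 = 23763.9111 rpm, sense flips to +
mesh 3 [34T→34T]: ω = 23763.9111×34/34 = 23763.9111 rpm, sense flips to −
signed output speed = -23763.9111 rpm

-23763.9111 rpm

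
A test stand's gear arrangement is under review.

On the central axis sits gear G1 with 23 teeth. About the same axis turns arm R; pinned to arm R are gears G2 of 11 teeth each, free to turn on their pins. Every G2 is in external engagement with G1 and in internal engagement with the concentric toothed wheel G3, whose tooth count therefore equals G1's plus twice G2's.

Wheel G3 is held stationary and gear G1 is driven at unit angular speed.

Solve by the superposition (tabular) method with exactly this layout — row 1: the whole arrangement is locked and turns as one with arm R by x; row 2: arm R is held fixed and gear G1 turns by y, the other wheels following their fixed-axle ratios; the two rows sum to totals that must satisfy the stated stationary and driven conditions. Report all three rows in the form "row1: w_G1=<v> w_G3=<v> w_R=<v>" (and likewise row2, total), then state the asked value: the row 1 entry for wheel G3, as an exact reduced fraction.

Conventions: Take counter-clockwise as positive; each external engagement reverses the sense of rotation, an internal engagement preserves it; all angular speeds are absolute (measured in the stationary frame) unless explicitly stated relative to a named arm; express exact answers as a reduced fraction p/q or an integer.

planetary set (23T centre, 11T on arm, 45T internal) — Willis relation
superposition row 1 [locked train]: every member turns x
superposition row 2 [arm held]: sun y, ring −(23/45)·y, arm 0
boundary: total ω_ring = x − (23/45)·y = 0 and total ω_sun = x + y = 1  ⇒  y = 45/68, x = 23/68
row 2 ring = −(23/45)·45/68 = -23/68
totals (row 1 + row 2): sun 23/68 + 45/68 = 1, ring 23/68 + (-23/68) = 0, arm 23/68 + 0 = 23/68
asked cell (row1, ring) = 23/68

row1: w_G1=23/68 w_G3=23/68 w_R=23/68
row2: w_G1=45/68 w_G3=-23/68 w_R=0
total: w_G1=1 w_G3=0 w_R=23/68
asked value: 23/68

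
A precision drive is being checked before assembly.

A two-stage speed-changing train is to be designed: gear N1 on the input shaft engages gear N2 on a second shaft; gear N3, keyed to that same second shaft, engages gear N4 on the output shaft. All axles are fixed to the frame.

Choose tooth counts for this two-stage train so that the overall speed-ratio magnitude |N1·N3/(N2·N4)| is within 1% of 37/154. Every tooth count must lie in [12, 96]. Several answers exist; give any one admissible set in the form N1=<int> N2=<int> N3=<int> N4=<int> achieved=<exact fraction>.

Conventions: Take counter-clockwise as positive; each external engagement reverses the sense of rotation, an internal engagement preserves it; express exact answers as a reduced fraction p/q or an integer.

N1=12 N2=21 N3=37 N4=88 achieved=37/154

class = fixed-axis compound train [2-stage, 37/154 wanted]
target = 37/154 in lowest terms: an exact hit needs N1·N3 = k·37 and N2·N4 = k·154 for one integer k, every count in [12, 96]; additionally prefer no 1:1 stage (N1 ≠ N2, N3 ≠ N4)
k = 1…11: no 1:1-free in-range split of k·37 and k·154 into factor pairs; take k = 12
k = 12: N1·N3 = 444 = 12·37, N2·N4 = 1848 = 21·88
achieved = 12·37/(21·88) = 37/154; |achieved − target| = 0 ≤ 37/15400 ✓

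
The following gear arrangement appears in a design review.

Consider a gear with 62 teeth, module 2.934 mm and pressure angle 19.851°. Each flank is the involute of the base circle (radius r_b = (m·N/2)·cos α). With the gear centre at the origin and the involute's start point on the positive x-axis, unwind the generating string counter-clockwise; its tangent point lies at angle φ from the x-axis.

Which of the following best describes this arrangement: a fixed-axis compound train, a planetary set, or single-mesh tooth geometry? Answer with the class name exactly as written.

single-mesh tooth geometry

class = single-mesh tooth geometry [base-circle involute, m = 2.934, 62T]
classification: single-mesh tooth geometry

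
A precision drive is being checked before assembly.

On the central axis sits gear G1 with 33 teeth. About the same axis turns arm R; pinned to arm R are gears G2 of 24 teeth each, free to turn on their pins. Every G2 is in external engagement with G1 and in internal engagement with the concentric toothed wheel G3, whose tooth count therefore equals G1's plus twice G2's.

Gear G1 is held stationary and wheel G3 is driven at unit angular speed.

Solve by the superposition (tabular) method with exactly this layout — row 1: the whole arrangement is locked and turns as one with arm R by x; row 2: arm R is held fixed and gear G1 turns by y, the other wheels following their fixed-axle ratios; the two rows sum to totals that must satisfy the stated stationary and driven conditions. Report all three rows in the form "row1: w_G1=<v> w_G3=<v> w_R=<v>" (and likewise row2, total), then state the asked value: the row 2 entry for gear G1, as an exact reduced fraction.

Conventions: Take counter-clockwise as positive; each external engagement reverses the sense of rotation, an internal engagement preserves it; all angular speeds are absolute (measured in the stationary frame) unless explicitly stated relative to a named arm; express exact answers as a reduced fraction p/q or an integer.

row1: w_G1=27/38 w_G3=27/38 w_R=27/38
row2: w_G1=-27/38 w_G3=11/38 w_R=0
total: w_G1=0 w_G3=1 w_R=27/38
asked value: -27/38

planetary set (33T centre, 24T on arm, 81T internal) — Willis relation
row 1 (train locked, turned with arm): all members turn x
row 2: sun turns y, ring = −(33/81)·y, arm 0
boundary: total ω_sun = x + y = 0 and total ω_ring = x − (33/81)·y = 1  ⇒  y = -27/38, x = 27/38
row 2 ring = −(33/81)·(-27/38) = 11/38
totals (row 1 + row 2): sun 27/38 + (-27/38) = 0, ring 27/38 + 11/38 = 1, arm 27/38 + 0 = 27/38
asked cell (row2, sun) = -27/38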